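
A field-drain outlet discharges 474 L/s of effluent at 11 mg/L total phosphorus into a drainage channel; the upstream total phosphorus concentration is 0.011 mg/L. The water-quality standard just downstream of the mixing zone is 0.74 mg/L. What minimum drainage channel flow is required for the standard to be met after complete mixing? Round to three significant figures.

Set C_mix = 0.74: (Q·0.01100 + 474.0·11.00) / (Q + 474.0) = 0.74
→ Q = 474.0·(11.00 − 0.74)/(0.74 − 0.01100) = 6671 L/s.

6670 L/s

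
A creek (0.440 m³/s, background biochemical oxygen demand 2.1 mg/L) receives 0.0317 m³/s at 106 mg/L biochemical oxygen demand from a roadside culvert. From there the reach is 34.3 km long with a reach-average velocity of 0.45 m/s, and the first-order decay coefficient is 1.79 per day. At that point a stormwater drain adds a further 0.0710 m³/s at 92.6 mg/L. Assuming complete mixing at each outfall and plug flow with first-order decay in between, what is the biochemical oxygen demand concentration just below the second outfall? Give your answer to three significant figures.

13.7 mg/L

Conservation of mass: C = (0.4400·2.100 + 0.03170·106.0) / 0.4717 = 4.284/0.4717 = 9.082 mg/L; combined flow 0.4717 m³/s.
Travel time t = 34.3·1000 / 0.45 = 76220 s = 21.17 h.
Applying C = C₀e^(−kt): 9.082 × 0.2062 = 1.872 mg/L.
Second outfall: C = (0.4717·1.872 + 0.07100·92.60)/0.5427 = 13.74 mg/L.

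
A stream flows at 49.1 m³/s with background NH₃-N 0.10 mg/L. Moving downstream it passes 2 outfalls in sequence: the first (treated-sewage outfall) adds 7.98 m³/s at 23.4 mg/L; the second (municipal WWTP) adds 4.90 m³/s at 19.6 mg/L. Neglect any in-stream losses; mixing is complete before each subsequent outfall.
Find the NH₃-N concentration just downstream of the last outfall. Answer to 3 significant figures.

After outfall 1: Q = 49.10 + 7.980 = 57.08 m³/s; C = (49.10·0.1000 + 7.980·23.40)/57.08 = 3.357 mg/L.
After outfall 2: Q = 57.08 + 4.900 = 61.98 m³/s; C = (57.08·3.357 + 4.900·19.60)/61.98 = 4.642 mg/L.

4.64 mg/L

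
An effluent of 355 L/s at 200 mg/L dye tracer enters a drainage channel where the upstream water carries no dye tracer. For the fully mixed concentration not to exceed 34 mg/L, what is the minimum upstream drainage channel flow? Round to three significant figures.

1730 L/s

Set C_mix = 34: (Q·0 + 355.0·200.0) / (Q + 355.0) = 34
→ Q = 355.0·(200.0 − 34)/(34 − 0) = 1733 L/s.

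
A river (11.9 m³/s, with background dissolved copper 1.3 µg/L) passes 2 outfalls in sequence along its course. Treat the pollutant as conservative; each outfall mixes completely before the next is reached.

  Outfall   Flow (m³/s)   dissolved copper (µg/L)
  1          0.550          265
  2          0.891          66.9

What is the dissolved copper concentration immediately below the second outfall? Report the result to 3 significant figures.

After outfall 1: Q = 11.90 + 0.5500 = 12.45 m³/s; C = (11.90·1.300 + 0.5500·265.0)/12.45 = 12.95 µg/L.
After outfall 2: Q = 12.45 + 0.8910 = 13.34 m³/s; C = (12.45·12.95 + 0.8910·66.90)/13.34 = 16.55 µg/L.

16.6 µg/L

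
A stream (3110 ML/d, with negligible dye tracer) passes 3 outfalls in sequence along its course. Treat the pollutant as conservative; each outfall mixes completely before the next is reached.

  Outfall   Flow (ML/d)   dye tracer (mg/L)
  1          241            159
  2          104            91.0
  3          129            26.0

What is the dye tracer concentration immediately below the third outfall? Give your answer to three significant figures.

14.3 mg/L

Below outfall 1: Q → 3351 ML/d, C = (3110·0 + 241.0·159.0)/3351 = 11.44 mg/L.
Below outfall 2: Q → 3455 ML/d, C = (3351·11.44 + 104.0·91.00)/3455 = 13.83 mg/L.
Below outfall 3: Q → 3584 ML/d, C = (3455·13.83 + 129.0·26.00)/3584 = 14.27 mg/L.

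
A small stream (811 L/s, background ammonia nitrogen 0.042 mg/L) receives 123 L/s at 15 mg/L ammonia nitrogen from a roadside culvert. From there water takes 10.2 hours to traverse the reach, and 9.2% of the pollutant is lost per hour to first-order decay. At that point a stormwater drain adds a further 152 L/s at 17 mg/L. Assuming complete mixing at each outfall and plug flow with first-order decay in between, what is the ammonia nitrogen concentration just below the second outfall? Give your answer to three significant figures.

3.03 mg/L

Mixed concentration C = ΣQC/ΣQ = (811.0·0.04200 + 123.0·15.00) / 934.0 = 1879/934.0 = 2.012 mg/L; combined flow 934.0 L/s.
9.2%/h lost → k = −ln(1 − 0.092) = 0.09651 h⁻¹.
Decay over the reach: 2.012·exp(−kt) = 2.012·0.3737 = 0.7517 mg/L.
At the second outfall, C = (934.0·0.7517 + 152.0·17.00) / (934.0 + 152.0) = 3.026 mg/L.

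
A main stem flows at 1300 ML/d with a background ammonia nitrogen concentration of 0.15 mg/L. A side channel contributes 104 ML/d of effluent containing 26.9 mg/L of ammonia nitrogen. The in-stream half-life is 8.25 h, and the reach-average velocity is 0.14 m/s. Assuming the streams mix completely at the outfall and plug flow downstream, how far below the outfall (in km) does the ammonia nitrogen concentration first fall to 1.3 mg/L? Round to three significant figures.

Mixed concentration C = ΣQC/ΣQ = (1300·0.1500 + 104.0·26.90) / 1404 = 2993/1404 = 2.131 mg/L.
Half-life 8.25 h → k = ln 2 / 8.25 = 0.08402 h⁻¹ = 2.016 d⁻¹.
Set 2.131·exp(−k·t) = 1.3 → t = ln(2.131/1.3)/k = 21190 s = 5.885 h.
Distance = v·t = 0.14·21190 = 2966 m = 2.966 km.

2.97 km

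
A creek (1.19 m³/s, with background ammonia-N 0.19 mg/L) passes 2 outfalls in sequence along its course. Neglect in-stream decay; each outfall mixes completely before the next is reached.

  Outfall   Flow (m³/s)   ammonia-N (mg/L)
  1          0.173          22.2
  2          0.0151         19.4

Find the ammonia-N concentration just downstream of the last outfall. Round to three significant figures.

Below outfall 1: Q → 1.363 m³/s, C = (1.190·0.1900 + 0.1730·22.20)/1.363 = 2.984 mg/L.
Below outfall 2: Q → 1.378 m³/s, C = (1.363·2.984 + 0.01510·19.40)/1.378 = 3.164 mg/L.

3.16 mg/L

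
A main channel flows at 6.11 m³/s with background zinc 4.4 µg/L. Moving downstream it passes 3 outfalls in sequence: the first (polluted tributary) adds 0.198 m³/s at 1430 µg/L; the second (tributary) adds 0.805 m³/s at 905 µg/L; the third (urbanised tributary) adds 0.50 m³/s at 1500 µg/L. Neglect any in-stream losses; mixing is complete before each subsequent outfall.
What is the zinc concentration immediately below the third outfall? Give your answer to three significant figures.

235 µg/L

Outfall 1: combined Q = 6.308 m³/s; C = (6.110·4.400 + 0.1980·1430)/6.308 = 49.15 µg/L.
Outfall 2: combined Q = 7.113 m³/s; C = (6.308·49.15 + 0.8050·905.0)/7.113 = 146.0 µg/L.
Outfall 3: combined Q = 7.613 m³/s; C = (7.113·146.0 + 0.5000·1500)/7.613 = 234.9 µg/L.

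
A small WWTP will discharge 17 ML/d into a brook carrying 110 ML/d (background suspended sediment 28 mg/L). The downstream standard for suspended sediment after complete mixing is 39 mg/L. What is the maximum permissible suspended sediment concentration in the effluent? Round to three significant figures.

At the limit, (Qr·Cr + Qe·Cₑ)/(Qr + Qe) = 39:
Cₑ = (127.0·39 − 110.0·28.00) / 17.00 = 110.2 mg/L.

110 mg/L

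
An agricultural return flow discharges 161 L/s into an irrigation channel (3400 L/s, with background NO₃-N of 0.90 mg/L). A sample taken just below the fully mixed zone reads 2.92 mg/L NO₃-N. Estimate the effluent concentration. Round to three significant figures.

Mass balance: 3400·0.9000 + 161.0·Cₑ = 3561·2.920
→ Cₑ = (3561·2.920 − 3400·0.9000) / 161.0 = 45.58 mg/L.

45.6 mg/L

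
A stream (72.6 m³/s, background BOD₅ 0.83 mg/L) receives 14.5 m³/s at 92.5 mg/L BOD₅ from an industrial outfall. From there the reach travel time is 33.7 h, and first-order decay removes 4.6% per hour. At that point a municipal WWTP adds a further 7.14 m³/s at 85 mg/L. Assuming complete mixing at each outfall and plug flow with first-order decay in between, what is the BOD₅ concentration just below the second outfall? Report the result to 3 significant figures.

Conservation of mass: C = (72.60·0.8300 + 14.50·92.50) / 87.10 = 1402/87.10 = 16.09 mg/L; combined flow 87.10 m³/s.
4.6%/h lost → k = −ln(1 − 0.046) = 0.04709 h⁻¹.
First-order decay: C = 16.09·exp(−k·t) = 16.09·0.2045 = 3.291 mg/L.
Second outfall: C = (87.10·3.291 + 7.140·85.00)/94.24 = 9.482 mg/L.

9.48 mg/L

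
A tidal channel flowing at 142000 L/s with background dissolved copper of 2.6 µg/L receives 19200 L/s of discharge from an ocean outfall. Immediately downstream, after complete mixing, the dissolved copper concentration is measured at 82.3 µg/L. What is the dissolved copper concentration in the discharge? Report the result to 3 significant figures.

672 µg/L

Mass balance: 142000·2.600 + 19200·Cₑ = 161200·82.30
→ Cₑ = (161200·82.30 − 142000·2.600) / 19200 = 671.7 µg/L.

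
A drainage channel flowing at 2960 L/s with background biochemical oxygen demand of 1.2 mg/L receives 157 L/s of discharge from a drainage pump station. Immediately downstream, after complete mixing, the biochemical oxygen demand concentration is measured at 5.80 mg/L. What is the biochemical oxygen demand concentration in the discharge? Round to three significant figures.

92.5 mg/L

Mass balance: 2960·1.200 + 157.0·Cₑ = 3117·5.800
→ Cₑ = (3117·5.800 − 2960·1.200) / 157.0 = 92.53 mg/L.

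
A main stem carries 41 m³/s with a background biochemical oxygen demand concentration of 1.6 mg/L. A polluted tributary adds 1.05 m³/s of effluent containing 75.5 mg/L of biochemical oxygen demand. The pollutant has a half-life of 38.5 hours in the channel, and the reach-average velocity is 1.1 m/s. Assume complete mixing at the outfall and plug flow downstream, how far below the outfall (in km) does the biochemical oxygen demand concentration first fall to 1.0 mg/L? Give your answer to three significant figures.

Mixed concentration C = ΣQC/ΣQ = (41.00·1.600 + 1.050·75.50) / 42.05 = 144.9/42.05 = 3.445 mg/L.
Half-life 38.5 h → k = ln 2 / 38.5 = 0.01800 h⁻¹ = 0.4321 d⁻¹.
Set 3.445·exp(−k·t) = 1.0 → t = ln(3.445/1.0)/k = 247300 s = 68.71 h.
Distance = v·t = 1.1·247300 = 272100 m = 272.1 km.

272 km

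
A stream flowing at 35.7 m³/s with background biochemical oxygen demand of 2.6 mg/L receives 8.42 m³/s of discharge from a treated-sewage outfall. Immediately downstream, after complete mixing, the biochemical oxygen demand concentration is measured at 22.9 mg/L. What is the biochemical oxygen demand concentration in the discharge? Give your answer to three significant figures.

109 mg/L

Mass balance: 35.70·2.600 + 8.420·Cₑ = 44.12·22.90
→ Cₑ = (44.12·22.90 − 35.70·2.600) / 8.420 = 109.0 mg/L.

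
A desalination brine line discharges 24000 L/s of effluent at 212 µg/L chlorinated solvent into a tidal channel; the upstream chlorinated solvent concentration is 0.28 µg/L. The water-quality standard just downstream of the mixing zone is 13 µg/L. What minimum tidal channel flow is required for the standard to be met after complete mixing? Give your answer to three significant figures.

375000 L/s

Set C_mix = 13: (Q·0.2800 + 24000·212.0) / (Q + 24000) = 13
→ Q = 24000·(212.0 − 13)/(13 − 0.2800) = 375500 L/s.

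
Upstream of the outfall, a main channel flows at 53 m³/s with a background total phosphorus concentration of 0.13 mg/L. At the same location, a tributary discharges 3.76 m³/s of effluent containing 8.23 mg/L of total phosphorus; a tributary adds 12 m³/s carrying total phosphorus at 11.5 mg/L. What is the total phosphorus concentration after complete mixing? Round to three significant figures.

2.56 mg/L

Flow-weighted average: C = (53.00·0.1300 + 3.760·8.230 + 12.00·11.50) / 68.76 = 175.8/68.76 = 2.557 mg/L.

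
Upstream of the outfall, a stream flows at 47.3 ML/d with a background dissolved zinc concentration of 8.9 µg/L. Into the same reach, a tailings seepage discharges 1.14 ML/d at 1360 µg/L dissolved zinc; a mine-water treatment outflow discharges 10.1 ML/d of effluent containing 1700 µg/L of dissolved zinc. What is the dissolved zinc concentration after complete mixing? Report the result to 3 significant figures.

Conservation of mass: C = (47.30·8.900 + 1.140·1360 + 10.10·1700) / 58.54 = 19140/58.54 = 327.0 µg/L.

327 µg/L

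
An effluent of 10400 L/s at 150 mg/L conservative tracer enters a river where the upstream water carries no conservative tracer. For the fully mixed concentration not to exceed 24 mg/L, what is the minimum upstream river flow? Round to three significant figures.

Set C_mix = 24: (Q·0 + 10400·150.0) / (Q + 10400) = 24
→ Q = 10400·(150.0 − 24)/(24 − 0) = 54600 L/s.

54600 L/s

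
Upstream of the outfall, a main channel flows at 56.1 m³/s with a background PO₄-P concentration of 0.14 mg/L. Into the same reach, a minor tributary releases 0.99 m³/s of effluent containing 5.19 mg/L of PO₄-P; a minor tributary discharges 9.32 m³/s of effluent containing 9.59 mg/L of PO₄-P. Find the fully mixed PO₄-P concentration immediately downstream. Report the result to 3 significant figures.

Mixed concentration C = ΣQC/ΣQ = (56.10·0.1400 + 0.9900·5.190 + 9.320·9.590) / 66.41 = 102.4/66.41 = 1.541 mg/L.

1.54 mg/L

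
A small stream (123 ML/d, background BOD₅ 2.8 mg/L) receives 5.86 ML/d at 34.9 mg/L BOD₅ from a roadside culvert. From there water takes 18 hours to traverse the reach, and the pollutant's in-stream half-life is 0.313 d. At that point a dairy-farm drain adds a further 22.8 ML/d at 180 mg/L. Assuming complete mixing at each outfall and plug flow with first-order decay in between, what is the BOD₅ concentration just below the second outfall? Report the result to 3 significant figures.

Flow-weighted average: C = (123.0·2.800 + 5.860·34.90) / 128.9 = 548.9/128.9 = 4.260 mg/L; combined flow 128.9 ML/d.
Half-life 0.313 d → k = ln 2 / 0.313 = 2.215 d⁻¹.
Decay over the reach: 4.260·exp(−kt) = 4.260·0.1900 = 0.8092 mg/L.
Second outfall: C = (128.9·0.8092 + 22.80·180.0)/151.7 = 27.75 mg/L.

27.7 mg/L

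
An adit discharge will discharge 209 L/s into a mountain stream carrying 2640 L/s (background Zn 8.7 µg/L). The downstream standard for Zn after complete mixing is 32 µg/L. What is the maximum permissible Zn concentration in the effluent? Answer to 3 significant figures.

At the limit, (Qr·Cr + Qe·Cₑ)/(Qr + Qe) = 32:
Cₑ = (2849·32 − 2640·8.700) / 209.0 = 326.3 µg/L.

326 µg/L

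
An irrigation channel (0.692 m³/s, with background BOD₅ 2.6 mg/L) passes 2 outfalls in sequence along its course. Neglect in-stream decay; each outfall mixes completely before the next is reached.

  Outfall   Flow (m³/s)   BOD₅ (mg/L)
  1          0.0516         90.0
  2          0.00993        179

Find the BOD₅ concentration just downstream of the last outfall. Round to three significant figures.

10.9 mg/L

After outfall 1: Q = 0.6920 + 0.05160 = 0.7436 m³/s; C = (0.6920·2.600 + 0.05160·90.00)/0.7436 = 8.665 mg/L.
After outfall 2: Q = 0.7436 + 0.009930 = 0.7535 m³/s; C = (0.7436·8.665 + 0.009930·179.0)/0.7535 = 10.91 mg/L.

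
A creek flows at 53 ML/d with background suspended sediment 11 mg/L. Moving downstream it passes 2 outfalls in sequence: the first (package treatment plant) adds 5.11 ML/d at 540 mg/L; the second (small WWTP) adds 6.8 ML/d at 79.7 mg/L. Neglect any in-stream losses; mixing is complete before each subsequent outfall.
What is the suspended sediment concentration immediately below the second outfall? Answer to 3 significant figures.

59.8 mg/L

After outfall 1: Q = 53.00 + 5.110 = 58.11 ML/d; C = (53.00·11.00 + 5.110·540.0)/58.11 = 57.52 mg/L.
After outfall 2: Q = 58.11 + 6.800 = 64.91 ML/d; C = (58.11·57.52 + 6.800·79.70)/64.91 = 59.84 mg/L.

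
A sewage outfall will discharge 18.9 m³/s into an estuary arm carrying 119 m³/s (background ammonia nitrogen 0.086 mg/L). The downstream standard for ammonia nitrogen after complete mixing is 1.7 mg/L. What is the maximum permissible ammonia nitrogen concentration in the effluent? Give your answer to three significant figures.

At the limit, (Qr·Cr + Qe·Cₑ)/(Qr + Qe) = 1.7:
Cₑ = (137.9·1.7 − 119.0·0.08600) / 18.90 = 11.86 mg/L.

11.9 mg/L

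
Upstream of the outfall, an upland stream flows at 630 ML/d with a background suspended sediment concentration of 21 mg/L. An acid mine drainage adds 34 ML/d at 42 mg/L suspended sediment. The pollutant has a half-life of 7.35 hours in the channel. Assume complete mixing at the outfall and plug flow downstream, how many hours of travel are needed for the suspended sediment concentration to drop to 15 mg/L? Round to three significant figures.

Flow-weighted average: C = (630.0·21.00 + 34.00·42.00) / 664.0 = 14660/664.0 = 22.08 mg/L.
Half-life 7.35 h → k = ln 2 / 7.35 = 0.09431 h⁻¹ = 2.263 d⁻¹.
22.08·exp(−k·t) = 15 → t = ln(22.08/15)/k = 14750 s = 4.097 h.

4.10 h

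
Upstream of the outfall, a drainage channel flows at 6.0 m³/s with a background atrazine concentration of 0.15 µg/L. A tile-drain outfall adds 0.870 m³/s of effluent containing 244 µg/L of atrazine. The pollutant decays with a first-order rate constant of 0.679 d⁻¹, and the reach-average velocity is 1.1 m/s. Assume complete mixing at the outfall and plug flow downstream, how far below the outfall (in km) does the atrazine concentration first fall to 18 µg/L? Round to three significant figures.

76.2 km

Conservation of mass: C = (6.000·0.1500 + 0.8700·244.0) / 6.870 = 213.2/6.870 = 31.03 µg/L.
Set 31.03·exp(−k·t) = 18 → t = ln(31.03/18)/k = 69300 s = 19.25 h.
Distance = v·t = 1.1·69300 = 76230 m = 76.23 km.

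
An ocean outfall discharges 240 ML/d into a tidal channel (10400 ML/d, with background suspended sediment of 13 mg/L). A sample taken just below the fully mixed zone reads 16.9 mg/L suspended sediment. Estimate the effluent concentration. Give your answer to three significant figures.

186 mg/L

Mass balance: 10400·13.00 + 240.0·Cₑ = 10640·16.90
→ Cₑ = (10640·16.90 − 10400·13.00) / 240.0 = 185.9 mg/L.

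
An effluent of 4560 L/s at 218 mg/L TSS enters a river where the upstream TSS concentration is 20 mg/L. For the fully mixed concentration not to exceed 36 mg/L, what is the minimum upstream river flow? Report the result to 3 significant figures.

51900 L/s

Set C_mix = 36: (Q·20.00 + 4560·218.0) / (Q + 4560) = 36
→ Q = 4560·(218.0 − 36)/(36 − 20.00) = 51870 L/s.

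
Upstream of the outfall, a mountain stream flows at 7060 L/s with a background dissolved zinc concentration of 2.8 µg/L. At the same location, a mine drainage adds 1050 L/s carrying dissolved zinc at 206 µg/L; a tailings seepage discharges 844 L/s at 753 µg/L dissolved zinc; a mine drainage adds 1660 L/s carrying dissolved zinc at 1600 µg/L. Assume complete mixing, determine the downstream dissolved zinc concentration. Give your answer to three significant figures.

332 µg/L

Mixed concentration C = ΣQC/ΣQ = (7060·2.800 + 1050·206.0 + 844.0·753.0 + 1660·1600) / 10610 = 3528000/10610 = 332.4 µg/L.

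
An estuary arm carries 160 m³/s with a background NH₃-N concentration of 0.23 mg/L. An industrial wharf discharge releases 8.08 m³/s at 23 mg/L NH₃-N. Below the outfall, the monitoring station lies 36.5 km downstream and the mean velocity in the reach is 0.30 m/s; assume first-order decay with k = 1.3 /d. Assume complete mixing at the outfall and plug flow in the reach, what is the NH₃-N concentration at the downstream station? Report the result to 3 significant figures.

Mixed concentration C = ΣQC/ΣQ = (160.0·0.2300 + 8.080·23.00) / 168.1 = 222.6/168.1 = 1.325 mg/L.
Travel time t = 36.5·1000 / 0.30 = 121700 s = 33.80 h.
First-order decay: C = 1.325·exp(−k·t) = 1.325·0.1603 = 0.2124 mg/L.

0.212 mg/L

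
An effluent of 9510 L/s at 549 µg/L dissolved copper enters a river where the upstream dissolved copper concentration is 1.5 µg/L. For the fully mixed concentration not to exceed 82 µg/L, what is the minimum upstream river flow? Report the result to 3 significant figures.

55200 L/s

Set C_mix = 82: (Q·1.500 + 9510·549.0) / (Q + 9510) = 82
→ Q = 9510·(549.0 − 82)/(82 − 1.500) = 55170 L/s.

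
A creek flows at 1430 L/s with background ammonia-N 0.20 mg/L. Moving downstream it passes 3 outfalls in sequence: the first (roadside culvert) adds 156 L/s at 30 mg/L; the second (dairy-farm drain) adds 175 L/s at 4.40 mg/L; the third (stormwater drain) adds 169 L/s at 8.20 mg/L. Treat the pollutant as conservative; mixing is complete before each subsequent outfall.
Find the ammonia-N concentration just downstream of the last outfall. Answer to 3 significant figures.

3.69 mg/L

After outfall 1: Q = 1430 + 156.0 = 1586 L/s; C = (1430·0.2000 + 156.0·30.00)/1586 = 3.131 mg/L.
After outfall 2: Q = 1586 + 175.0 = 1761 L/s; C = (1586·3.131 + 175.0·4.400)/1761 = 3.257 mg/L.
After outfall 3: Q = 1761 + 169.0 = 1930 L/s; C = (1761·3.257 + 169.0·8.200)/1930 = 3.690 mg/L.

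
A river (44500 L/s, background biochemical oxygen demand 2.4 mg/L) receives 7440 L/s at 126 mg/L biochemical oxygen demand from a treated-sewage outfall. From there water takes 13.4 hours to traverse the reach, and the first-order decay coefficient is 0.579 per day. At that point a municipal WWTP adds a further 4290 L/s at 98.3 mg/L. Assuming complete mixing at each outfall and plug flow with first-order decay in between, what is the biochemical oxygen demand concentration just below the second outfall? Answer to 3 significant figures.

Mass balance: C = (44500·2.400 + 7440·126.0) / 51940 = 1044000/51940 = 20.10 mg/L; combined flow 51940 L/s.
First-order decay: C = 20.10·exp(−k·t) = 20.10·0.7238 = 14.55 mg/L.
Second outfall: C = (51940·14.55 + 4290·98.30)/56230 = 20.94 mg/L.

20.9 mg/L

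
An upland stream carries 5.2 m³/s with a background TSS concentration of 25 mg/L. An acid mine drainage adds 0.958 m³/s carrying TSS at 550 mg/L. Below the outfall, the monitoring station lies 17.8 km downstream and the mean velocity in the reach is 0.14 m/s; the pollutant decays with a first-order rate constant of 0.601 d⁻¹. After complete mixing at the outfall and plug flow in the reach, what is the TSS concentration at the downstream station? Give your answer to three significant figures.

44.1 mg/L

Flow-weighted average: C = (5.200·25.00 + 0.9580·550.0) / 6.158 = 656.9/6.158 = 106.7 mg/L.
Travel time t = 17.8·1000 / 0.14 = 127100 s = 35.32 h.
Applying C = C₀e^(−kt): 106.7 × 0.4130 = 44.05 mg/L.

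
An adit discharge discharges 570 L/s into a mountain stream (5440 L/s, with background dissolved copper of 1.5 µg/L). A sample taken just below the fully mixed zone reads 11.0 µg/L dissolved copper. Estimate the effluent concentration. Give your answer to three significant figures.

Mass balance: 5440·1.500 + 570.0·Cₑ = 6010·11.00
→ Cₑ = (6010·11.00 − 5440·1.500) / 570.0 = 101.7 µg/L.

102 µg/L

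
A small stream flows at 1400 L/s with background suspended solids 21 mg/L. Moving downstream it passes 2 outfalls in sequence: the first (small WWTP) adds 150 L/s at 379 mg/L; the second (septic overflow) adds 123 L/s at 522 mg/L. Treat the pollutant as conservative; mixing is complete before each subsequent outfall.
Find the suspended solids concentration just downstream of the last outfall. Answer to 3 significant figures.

Outfall 1: combined Q = 1550 L/s; C = (1400·21.00 + 150.0·379.0)/1550 = 55.65 mg/L.
Outfall 2: combined Q = 1673 L/s; C = (1550·55.65 + 123.0·522.0)/1673 = 89.93 mg/L.

89.9 mg/L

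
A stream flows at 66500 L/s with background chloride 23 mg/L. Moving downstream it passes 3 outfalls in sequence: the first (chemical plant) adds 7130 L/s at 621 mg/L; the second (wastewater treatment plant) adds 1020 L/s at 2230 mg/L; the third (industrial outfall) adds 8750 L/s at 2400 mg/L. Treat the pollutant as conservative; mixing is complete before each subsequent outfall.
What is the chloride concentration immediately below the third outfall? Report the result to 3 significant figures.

Outfall 1: combined Q = 73630 L/s; C = (66500·23.00 + 7130·621.0)/73630 = 80.91 mg/L.
Outfall 2: combined Q = 74650 L/s; C = (73630·80.91 + 1020·2230)/74650 = 110.3 mg/L.
Outfall 3: combined Q = 83400 L/s; C = (74650·110.3 + 8750·2400)/83400 = 350.5 mg/L.

351 mg/L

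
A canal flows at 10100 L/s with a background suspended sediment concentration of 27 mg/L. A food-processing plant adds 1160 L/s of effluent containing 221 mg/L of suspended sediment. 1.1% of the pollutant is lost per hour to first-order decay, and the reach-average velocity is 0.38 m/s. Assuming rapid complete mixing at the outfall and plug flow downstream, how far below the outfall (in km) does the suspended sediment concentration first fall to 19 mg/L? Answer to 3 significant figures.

Mixed concentration C = ΣQC/ΣQ = (10100·27.00 + 1160·221.0) / 11260 = 529100/11260 = 46.99 mg/L.
1.1%/h lost → k = −ln(1 − 0.011) = 0.01106 h⁻¹.
Set 46.99·exp(−k·t) = 19 → t = ln(46.99/19)/k = 294700 s = 81.86 h.
Distance = v·t = 0.38·294700 = 112000 m = 112.0 km.

112 km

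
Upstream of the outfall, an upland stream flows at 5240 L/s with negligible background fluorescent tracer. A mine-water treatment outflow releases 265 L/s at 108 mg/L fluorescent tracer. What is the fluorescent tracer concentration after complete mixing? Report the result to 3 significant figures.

5.20 mg/L

Mixed concentration C = ΣQC/ΣQ = (5240·0 + 265.0·108.0) / 5505 = 28620/5505 = 5.199 mg/L.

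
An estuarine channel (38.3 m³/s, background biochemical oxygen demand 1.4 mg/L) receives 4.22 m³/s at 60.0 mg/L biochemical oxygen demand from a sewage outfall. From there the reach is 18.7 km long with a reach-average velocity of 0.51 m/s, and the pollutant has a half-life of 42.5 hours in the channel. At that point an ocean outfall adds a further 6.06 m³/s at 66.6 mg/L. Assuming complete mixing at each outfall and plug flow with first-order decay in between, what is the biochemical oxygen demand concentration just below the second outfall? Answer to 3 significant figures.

13.7 mg/L

After mixing, C = (38.30·1.400 + 4.220·60.00) / 42.52 = 306.8/42.52 = 7.216 mg/L; combined flow 42.52 m³/s.
Travel time t = 18.7·1000 / 0.51 = 36670 s = 10.19 h.
Half-life 42.5 h → k = ln 2 / 42.5 = 0.01631 h⁻¹ = 0.3914 d⁻¹.
After decay, C = 7.216 × e^(−kt) = 7.216 × 0.8469 = 6.112 mg/L.
At the second outfall, C = (42.52·6.112 + 6.060·66.60) / (42.52 + 6.060) = 13.66 mg/L.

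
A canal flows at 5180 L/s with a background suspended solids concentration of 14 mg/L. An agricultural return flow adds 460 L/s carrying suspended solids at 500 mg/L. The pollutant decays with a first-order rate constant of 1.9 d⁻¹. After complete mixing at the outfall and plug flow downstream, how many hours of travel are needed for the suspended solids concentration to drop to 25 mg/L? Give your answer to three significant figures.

9.64 h

Conservation of mass: C = (5180·14.00 + 460.0·500.0) / 5640 = 302500/5640 = 53.64 mg/L.
53.64·exp(−k·t) = 25 → t = ln(53.64/25)/k = 34710 s = 9.643 h.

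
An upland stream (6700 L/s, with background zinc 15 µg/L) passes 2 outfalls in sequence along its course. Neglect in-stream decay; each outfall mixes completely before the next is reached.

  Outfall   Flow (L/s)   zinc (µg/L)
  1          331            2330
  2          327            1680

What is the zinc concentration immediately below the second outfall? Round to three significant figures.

193 µg/L

Below outfall 1: Q → 7031 L/s, C = (6700·15.00 + 331.0·2330)/7031 = 124.0 µg/L.
Below outfall 2: Q → 7358 L/s, C = (7031·124.0 + 327.0·1680)/7358 = 193.1 µg/L.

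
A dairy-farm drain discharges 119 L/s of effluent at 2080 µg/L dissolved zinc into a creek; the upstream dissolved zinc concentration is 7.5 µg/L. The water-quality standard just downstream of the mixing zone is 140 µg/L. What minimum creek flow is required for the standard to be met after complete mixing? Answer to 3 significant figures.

Set C_mix = 140: (Q·7.500 + 119.0·2080) / (Q + 119.0) = 140
→ Q = 119.0·(2080 − 140)/(140 − 7.500) = 1742 L/s.

1740 L/s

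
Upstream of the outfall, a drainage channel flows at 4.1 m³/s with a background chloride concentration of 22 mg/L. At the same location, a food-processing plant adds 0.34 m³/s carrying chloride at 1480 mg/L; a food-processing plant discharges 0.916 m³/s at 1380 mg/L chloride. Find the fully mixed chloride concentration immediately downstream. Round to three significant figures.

Mass balance: C = (4.100·22.00 + 0.3400·1480 + 0.9160·1380) / 5.356 = 1857/5.356 = 346.8 mg/L.

347 mg/L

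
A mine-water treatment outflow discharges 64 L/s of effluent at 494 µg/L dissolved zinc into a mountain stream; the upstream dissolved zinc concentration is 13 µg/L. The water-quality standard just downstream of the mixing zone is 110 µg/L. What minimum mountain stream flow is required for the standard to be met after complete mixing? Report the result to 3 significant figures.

Set C_mix = 110: (Q·13.00 + 64.00·494.0) / (Q + 64.00) = 110
→ Q = 64.00·(494.0 − 110)/(110 − 13.00) = 253.4 L/s.

253 L/s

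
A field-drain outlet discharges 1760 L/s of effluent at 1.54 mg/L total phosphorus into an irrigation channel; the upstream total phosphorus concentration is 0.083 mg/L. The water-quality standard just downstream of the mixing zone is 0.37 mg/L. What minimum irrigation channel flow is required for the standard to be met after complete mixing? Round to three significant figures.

7170 L/s

Set C_mix = 0.37: (Q·0.08300 + 1760·1.540) / (Q + 1760) = 0.37
→ Q = 1760·(1.540 − 0.37)/(0.37 − 0.08300) = 7175 L/s.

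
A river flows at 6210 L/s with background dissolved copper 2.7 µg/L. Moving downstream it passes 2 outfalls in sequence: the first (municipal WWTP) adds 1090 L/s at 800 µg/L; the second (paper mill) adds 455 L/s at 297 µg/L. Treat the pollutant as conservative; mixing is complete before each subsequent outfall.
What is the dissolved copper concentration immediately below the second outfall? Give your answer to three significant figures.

Below outfall 1: Q → 7300 L/s, C = (6210·2.700 + 1090·800.0)/7300 = 121.7 µg/L.
Below outfall 2: Q → 7755 L/s, C = (7300·121.7 + 455.0·297.0)/7755 = 132.0 µg/L.

132 µg/L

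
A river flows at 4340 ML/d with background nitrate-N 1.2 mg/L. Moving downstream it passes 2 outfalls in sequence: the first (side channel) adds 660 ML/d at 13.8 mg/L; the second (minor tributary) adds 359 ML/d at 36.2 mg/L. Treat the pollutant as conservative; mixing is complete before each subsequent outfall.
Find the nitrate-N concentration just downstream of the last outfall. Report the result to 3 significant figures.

5.10 mg/L

After outfall 1: Q = 4340 + 660.0 = 5000 ML/d; C = (4340·1.200 + 660.0·13.80)/5000 = 2.863 mg/L.
After outfall 2: Q = 5000 + 359.0 = 5359 ML/d; C = (5000·2.863 + 359.0·36.20)/5359 = 5.096 mg/L.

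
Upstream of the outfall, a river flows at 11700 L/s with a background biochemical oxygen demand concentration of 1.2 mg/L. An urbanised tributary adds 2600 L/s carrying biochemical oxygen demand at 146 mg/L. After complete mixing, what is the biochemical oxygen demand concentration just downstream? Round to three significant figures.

Flow-weighted average: C = (11700·1.200 + 2600·146.0) / 14300 = 393600/14300 = 27.53 mg/L.

27.5 mg/L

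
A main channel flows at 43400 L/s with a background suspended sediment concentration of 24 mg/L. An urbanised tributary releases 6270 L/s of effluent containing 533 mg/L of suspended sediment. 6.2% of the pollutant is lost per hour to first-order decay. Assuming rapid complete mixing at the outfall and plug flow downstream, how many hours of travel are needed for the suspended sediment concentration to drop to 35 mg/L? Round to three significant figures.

14.4 h

Mixed concentration C = ΣQC/ΣQ = (43400·24.00 + 6270·533.0) / 49670 = 4384000/49670 = 88.25 mg/L.
6.2%/h lost → k = −ln(1 − 0.062) = 0.06401 h⁻¹.
88.25·exp(−k·t) = 35 → t = ln(88.25/35)/k = 52020 s = 14.45 h.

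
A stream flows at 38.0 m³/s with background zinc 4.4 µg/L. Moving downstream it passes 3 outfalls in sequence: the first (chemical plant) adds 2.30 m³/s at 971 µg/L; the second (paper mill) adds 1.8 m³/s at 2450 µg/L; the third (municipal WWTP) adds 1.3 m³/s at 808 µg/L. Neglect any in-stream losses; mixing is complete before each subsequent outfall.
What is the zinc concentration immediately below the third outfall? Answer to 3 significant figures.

181 µg/L

After outfall 1: Q = 38.00 + 2.300 = 40.30 m³/s; C = (38.00·4.400 + 2.300·971.0)/40.30 = 59.57 µg/L.
After outfall 2: Q = 40.30 + 1.800 = 42.10 m³/s; C = (40.30·59.57 + 1.800·2450)/42.10 = 161.8 µg/L.
After outfall 3: Q = 42.10 + 1.300 = 43.40 m³/s; C = (42.10·161.8 + 1.300·808.0)/43.40 = 181.1 µg/L.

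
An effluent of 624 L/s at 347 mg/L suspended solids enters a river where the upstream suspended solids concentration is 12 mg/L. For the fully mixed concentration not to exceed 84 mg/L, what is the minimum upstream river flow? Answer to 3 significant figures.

2280 L/s

Set C_mix = 84: (Q·12.00 + 624.0·347.0) / (Q + 624.0) = 84
→ Q = 624.0·(347.0 − 84)/(84 − 12.00) = 2279 L/s.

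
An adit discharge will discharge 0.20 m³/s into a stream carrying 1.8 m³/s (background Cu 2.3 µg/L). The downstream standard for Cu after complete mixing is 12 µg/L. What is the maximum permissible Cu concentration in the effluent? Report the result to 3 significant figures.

At the limit, (Qr·Cr + Qe·Cₑ)/(Qr + Qe) = 12:
Cₑ = (2.000·12 − 1.800·2.300) / 0.2000 = 99.30 µg/L.

99.3 µg/L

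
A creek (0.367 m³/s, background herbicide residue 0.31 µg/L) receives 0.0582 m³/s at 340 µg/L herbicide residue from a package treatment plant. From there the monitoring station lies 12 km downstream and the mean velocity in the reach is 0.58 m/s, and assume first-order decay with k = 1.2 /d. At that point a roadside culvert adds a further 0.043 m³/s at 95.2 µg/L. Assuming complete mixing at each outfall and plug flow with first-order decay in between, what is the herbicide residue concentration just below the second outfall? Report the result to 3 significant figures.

Mass balance: C = (0.3670·0.3100 + 0.05820·340.0) / 0.4252 = 19.90/0.4252 = 46.81 µg/L; combined flow 0.4252 m³/s.
Travel time t = 12·1000 / 0.58 = 20690 s = 5.747 h.
Decay over the reach: 46.81·exp(−kt) = 46.81·0.7502 = 35.12 µg/L.
At the second outfall, C = (0.4252·35.12 + 0.04300·95.20) / (0.4252 + 0.04300) = 40.63 µg/L.

40.6 µg/L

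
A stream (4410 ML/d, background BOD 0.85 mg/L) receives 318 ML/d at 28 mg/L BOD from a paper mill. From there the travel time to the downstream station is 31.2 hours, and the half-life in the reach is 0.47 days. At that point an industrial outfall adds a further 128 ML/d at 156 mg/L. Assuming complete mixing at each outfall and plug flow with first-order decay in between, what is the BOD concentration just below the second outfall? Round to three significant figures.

4.50 mg/L

Conservation of mass: C = (4410·0.8500 + 318.0·28.00) / 4728 = 12650/4728 = 2.676 mg/L; combined flow 4728 ML/d.
Half-life 0.47 d → k = ln 2 / 0.47 = 1.475 d⁻¹.
Decay over the reach: 2.676·exp(−kt) = 2.676·0.1470 = 0.3934 mg/L.
Second outfall: C = (4728·0.3934 + 128.0·156.0)/4856 = 4.495 mg/L.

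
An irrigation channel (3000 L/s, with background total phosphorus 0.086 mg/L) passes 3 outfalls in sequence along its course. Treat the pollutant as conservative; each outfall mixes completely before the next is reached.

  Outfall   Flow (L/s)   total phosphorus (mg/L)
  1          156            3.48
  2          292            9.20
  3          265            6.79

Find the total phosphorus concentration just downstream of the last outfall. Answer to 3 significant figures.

Outfall 1: combined Q = 3156 L/s; C = (3000·0.08600 + 156.0·3.480)/3156 = 0.2538 mg/L.
Outfall 2: combined Q = 3448 L/s; C = (3156·0.2538 + 292.0·9.200)/3448 = 1.011 mg/L.
Outfall 3: combined Q = 3713 L/s; C = (3448·1.011 + 265.0·6.790)/3713 = 1.424 mg/L.

1.42 mg/L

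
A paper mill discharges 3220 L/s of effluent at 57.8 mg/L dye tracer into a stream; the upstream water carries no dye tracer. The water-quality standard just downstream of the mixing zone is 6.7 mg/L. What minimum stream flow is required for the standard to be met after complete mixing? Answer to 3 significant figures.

24600 L/s

Set C_mix = 6.7: (Q·0 + 3220·57.80) / (Q + 3220) = 6.7
→ Q = 3220·(57.80 − 6.7)/(6.7 − 0) = 24560 L/s.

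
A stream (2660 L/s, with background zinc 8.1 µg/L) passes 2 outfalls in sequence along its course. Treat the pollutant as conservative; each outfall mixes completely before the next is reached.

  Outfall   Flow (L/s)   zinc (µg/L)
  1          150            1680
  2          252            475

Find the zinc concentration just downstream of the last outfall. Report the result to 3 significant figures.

Below outfall 1: Q → 2810 L/s, C = (2660·8.100 + 150.0·1680)/2810 = 97.35 µg/L.
Below outfall 2: Q → 3062 L/s, C = (2810·97.35 + 252.0·475.0)/3062 = 128.4 µg/L.

128 µg/L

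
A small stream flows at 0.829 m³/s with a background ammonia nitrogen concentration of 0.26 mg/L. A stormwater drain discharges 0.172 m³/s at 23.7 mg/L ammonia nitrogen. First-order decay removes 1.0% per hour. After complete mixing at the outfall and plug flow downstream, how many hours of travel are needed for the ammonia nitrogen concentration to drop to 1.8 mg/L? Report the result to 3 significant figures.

Mixed concentration C = ΣQC/ΣQ = (0.8290·0.2600 + 0.1720·23.70) / 1.001 = 4.292/1.001 = 4.288 mg/L.
1.0%/h lost → k = −ln(1 − 0.01) = 0.01005 h⁻¹.
4.288·exp(−k·t) = 1.8 → t = ln(4.288/1.8)/k = 310900 s = 86.36 h.

86.4 h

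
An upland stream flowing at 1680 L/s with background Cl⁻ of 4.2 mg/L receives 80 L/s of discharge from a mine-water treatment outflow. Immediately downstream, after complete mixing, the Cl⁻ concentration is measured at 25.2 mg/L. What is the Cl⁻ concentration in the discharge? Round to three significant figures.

466 mg/L

Mass balance: 1680·4.200 + 80.00·Cₑ = 1760·25.20
→ Cₑ = (1760·25.20 − 1680·4.200) / 80.00 = 466.2 mg/L.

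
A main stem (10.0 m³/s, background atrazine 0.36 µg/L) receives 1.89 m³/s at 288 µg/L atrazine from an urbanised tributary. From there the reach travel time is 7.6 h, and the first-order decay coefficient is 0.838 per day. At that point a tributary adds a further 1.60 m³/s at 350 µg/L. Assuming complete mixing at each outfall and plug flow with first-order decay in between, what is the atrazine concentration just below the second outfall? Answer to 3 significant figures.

Mass balance: C = (10.00·0.3600 + 1.890·288.0) / 11.89 = 547.9/11.89 = 46.08 µg/L; combined flow 11.89 m³/s.
Decay over the reach: 46.08·exp(−kt) = 46.08·0.7669 = 35.34 µg/L.
At the second outfall, C = (11.89·35.34 + 1.600·350.0) / (11.89 + 1.600) = 72.66 µg/L.

72.7 µg/L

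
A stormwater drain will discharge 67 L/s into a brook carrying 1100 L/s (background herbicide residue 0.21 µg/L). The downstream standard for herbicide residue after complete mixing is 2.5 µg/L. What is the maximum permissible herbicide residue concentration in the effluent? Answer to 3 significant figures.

At the limit, (Qr·Cr + Qe·Cₑ)/(Qr + Qe) = 2.5:
Cₑ = (1167·2.5 − 1100·0.2100) / 67.00 = 40.10 µg/L.

40.1 µg/L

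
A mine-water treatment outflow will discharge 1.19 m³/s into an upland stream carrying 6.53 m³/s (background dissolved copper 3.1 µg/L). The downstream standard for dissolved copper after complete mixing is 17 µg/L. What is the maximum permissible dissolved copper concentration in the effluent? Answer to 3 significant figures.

At the limit, (Qr·Cr + Qe·Cₑ)/(Qr + Qe) = 17:
Cₑ = (7.720·17 − 6.530·3.100) / 1.190 = 93.27 µg/L.

93.3 µg/L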